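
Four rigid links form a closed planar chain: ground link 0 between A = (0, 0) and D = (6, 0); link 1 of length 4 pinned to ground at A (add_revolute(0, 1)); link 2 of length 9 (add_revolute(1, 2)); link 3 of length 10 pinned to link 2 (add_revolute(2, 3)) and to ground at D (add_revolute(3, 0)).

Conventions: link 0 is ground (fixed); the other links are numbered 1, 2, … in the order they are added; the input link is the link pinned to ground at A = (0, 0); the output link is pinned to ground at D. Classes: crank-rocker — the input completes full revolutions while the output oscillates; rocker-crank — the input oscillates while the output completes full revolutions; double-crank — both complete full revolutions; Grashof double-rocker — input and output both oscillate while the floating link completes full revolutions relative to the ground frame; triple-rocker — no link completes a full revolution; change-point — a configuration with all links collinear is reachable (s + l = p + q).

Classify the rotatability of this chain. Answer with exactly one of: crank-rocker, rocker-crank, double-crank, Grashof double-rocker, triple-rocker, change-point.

lengths: ground=6, input=4, coupler=9, output=10
sorted: s=4 (shortest), l=10 (longest), p+q=15
s + l = 14 vs p + q = 15
s + l < p + q (Grashof) with shortest = input link → crank-rocker

crank-rocker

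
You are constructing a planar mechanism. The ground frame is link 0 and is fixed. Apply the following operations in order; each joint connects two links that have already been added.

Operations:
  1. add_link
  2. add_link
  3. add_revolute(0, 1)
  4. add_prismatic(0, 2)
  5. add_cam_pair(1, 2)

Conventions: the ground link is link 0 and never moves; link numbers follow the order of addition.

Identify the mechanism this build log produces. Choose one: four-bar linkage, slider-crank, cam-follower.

links: 3 (incl. ground); joints: 1 revolute, 1 prismatic, 1 higher (cam) pair, forming one closed loop
3 links, revolute + prismatic + higher pair in one loop → cam-follower

cam-follower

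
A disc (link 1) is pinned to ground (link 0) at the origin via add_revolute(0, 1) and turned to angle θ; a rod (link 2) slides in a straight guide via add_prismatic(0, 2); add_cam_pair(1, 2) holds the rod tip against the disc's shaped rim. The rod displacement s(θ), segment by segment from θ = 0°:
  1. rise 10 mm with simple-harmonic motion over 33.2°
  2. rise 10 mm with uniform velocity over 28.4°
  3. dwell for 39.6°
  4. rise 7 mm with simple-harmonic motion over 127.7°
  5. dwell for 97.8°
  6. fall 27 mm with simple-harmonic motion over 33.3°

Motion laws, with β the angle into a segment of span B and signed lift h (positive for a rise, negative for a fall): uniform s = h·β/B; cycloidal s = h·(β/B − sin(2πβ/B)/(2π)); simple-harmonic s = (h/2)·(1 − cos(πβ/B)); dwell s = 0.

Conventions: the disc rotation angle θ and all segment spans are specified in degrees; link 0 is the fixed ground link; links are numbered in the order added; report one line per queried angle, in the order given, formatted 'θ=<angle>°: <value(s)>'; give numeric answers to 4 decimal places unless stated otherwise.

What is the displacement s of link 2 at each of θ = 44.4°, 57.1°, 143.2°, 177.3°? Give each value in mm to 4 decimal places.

segment 1 (0° to 33.2°, simple-harmonic, h = 10) is passed completely: s = 0.0000 + (10) = 10.0000
θ = 44.4° falls in segment 2 (33.2° to 61.6°, uniform, h = 10): β = 44.4 − 33.2 = 11.2°, B = 28.4°; Δs = 10·11.2/28.4 = 3.9437; s = 10.0000 + 3.9437 = 13.9437
θ = 57.1° falls in segment 2 (33.2° to 61.6°, uniform, h = 10): β = 57.1 − 33.2 = 23.9°, B = 28.4°; Δs = 10·23.9/28.4 = 8.4155; s = 10.0000 + 8.4155 = 18.4155
segment 2 (33.2° to 61.6°, uniform, h = 10) is passed completely: s = 10.0000 + (10) = 20.0000
segment 3 (61.6° to 101.2°, dwell): s unchanged at 20.0000
θ = 143.2° falls in segment 4 (101.2° to 228.9°, simple-harmonic, h = 7): β = 143.2 − 101.2 = 42°, B = 127.7°; Δs = 7/2·(1 − cos(π·0.3289)) = 1.7079; s = 20.0000 + 1.7079 = 21.7079
θ = 177.3° falls in segment 4 (101.2° to 228.9°, simple-harmonic, h = 7): β = 177.3 − 101.2 = 76.1°, B = 127.7°; Δs = 7/2·(1 − cos(π·0.5959)) = 4.5389; s = 20.0000 + 4.5389 = 24.5389

θ=44.4°: 13.9437
θ=57.1°: 18.4155
θ=143.2°: 21.7079
θ=177.3°: 24.5389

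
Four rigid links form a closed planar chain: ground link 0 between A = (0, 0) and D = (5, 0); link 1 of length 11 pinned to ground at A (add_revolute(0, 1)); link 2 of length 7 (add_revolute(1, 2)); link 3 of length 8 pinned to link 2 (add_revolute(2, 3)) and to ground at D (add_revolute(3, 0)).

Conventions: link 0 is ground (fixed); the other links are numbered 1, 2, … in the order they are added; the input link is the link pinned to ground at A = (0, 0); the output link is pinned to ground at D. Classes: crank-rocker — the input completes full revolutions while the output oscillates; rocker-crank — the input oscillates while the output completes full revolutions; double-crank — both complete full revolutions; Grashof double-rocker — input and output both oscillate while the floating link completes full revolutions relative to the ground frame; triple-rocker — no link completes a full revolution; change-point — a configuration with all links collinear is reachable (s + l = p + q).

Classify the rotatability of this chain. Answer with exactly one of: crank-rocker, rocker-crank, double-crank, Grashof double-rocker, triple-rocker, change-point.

lengths: ground=5, input=11, coupler=7, output=8
sorted: s=5 (shortest), l=11 (longest), p+q=15
s + l = 16 vs p + q = 15
s + l > p + q → non-Grashof → no link fully rotates → triple-rocker

triple-rocker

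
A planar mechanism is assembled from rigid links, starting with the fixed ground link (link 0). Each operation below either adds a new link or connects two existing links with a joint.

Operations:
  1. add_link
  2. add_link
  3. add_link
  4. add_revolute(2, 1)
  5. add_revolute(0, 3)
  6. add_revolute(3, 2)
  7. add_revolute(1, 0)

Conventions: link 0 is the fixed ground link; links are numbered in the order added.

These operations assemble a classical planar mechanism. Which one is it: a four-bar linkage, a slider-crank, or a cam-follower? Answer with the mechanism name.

links: 4 (incl. ground); joints: 4 revolute, 0 prismatic, 0 higher (cam) pair, forming one closed loop
4 links in a single 4R loop → four-bar linkage

four-bar linkage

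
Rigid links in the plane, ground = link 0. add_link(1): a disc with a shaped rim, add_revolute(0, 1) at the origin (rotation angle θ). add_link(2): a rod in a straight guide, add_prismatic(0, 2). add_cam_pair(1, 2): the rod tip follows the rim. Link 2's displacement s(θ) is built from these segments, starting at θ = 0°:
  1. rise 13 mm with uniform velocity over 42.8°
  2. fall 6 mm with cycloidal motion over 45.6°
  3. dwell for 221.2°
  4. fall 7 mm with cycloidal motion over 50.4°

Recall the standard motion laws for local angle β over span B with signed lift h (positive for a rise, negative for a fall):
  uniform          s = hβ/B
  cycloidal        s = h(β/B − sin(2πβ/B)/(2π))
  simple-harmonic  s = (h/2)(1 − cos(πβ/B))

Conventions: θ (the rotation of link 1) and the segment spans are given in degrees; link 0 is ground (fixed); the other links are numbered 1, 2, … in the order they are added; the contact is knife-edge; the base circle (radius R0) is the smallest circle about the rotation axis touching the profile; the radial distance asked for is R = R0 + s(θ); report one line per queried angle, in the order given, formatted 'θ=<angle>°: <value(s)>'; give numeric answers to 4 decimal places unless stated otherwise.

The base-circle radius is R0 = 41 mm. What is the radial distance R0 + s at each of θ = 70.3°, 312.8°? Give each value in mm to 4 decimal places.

segment 1 (0° to 42.8°, uniform, h = 13) is passed completely: s = 0.0000 + (13) = 13.0000
θ = 70.3° falls in segment 2 (42.8° to 88.4°, cycloidal, h = -6): β = 70.3 − 42.8 = 27.5°, B = 45.6°; Δs = -6·(0.6031 − sin(2π·0.6031)/(2π)) = -4.1945; s = 13.0000 − 4.1945 = 8.8055
segment 2 (42.8° to 88.4°, cycloidal, h = -6) is passed completely: s = 13.0000 + (-6) = 7.0000
segment 3 (88.4° to 309.6°, dwell): s unchanged at 7.0000
θ = 312.8° falls in segment 4 (309.6° to 360°, cycloidal, h = -7): β = 312.8 − 309.6 = 3.2°, B = 50.4°; Δs = -7·(0.0635 − sin(2π·0.0635)/(2π)) = -0.0117; s = 7.0000 − 0.0117 = 6.9883
θ=70.3°: R = R0 + s = 41 + 8.8055 = 49.8055
θ=312.8°: R = R0 + s = 41 + 6.9883 = 47.9883

θ=70.3°: 49.8055
θ=312.8°: 47.9883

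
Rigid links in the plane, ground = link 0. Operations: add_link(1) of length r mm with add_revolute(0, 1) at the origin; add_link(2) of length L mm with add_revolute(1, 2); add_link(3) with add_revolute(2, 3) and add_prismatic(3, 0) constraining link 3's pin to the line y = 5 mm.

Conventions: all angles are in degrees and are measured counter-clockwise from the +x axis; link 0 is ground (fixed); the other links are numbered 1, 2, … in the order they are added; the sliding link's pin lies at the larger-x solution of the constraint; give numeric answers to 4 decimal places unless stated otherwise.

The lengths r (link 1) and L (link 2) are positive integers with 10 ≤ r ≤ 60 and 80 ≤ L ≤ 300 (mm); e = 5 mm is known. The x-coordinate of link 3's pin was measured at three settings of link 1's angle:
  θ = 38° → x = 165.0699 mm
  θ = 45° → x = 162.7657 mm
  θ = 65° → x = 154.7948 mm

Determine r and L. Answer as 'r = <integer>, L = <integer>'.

constraint per measurement: (x − r cos θ)² + (r sin θ − e)² = L²
subtracting the θ₁ and θ₂ equations cancels the r² and L² terms:
r = (x₁² − x₂²) / (2[(x₁cos θ₁ + e sin θ₁) − (x₂cos θ₂ + e sin θ₂)]) = 26.0000 → r = 26
L² = (x₁ − r cos θ₁)² + (r sin θ₁ − e)² = 21025.0034 → L = 145.0000 → L = 145
check at θ₃=65°: x = 154.7948 (printed 154.7948) ✓

r = 26, L = 145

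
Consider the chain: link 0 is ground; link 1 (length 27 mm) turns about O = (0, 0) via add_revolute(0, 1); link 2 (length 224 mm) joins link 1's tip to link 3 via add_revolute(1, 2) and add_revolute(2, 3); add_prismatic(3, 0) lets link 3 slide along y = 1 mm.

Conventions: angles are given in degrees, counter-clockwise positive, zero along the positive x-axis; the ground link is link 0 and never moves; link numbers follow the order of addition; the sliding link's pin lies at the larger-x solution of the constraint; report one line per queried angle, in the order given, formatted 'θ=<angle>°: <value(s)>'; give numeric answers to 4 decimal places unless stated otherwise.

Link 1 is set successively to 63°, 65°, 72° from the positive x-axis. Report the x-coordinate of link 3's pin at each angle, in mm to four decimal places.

geometry: r = 27 mm, L = 224 mm, e = 1 mm
θ=63°: crank pin P = (r cos θ, r sin θ) = (12.257743, 24.057176)
θ=63°: h = r sin θ − e = 24.057176 − 1 = 23.057176
θ=63°: x = r cos θ + √(L² − h²) = 12.257743 + 222.810158 = 235.067902
θ=65°: crank pin P = (r cos θ, r sin θ) = (11.410693, 24.470310)
θ=65°: h = r sin θ − e = 24.470310 − 1 = 23.470310
θ=65°: x = r cos θ + √(L² − h²) = 11.410693 + 222.767019 = 234.177712
θ=72°: crank pin P = (r cos θ, r sin θ) = (8.343459, 25.678526)
θ=72°: h = r sin θ − e = 25.678526 − 1 = 24.678526
θ=72°: x = r cos θ + √(L² − h²) = 8.343459 + 222.636408 = 230.979867

θ=63°: 235.0679
θ=65°: 234.1777
θ=72°: 230.9799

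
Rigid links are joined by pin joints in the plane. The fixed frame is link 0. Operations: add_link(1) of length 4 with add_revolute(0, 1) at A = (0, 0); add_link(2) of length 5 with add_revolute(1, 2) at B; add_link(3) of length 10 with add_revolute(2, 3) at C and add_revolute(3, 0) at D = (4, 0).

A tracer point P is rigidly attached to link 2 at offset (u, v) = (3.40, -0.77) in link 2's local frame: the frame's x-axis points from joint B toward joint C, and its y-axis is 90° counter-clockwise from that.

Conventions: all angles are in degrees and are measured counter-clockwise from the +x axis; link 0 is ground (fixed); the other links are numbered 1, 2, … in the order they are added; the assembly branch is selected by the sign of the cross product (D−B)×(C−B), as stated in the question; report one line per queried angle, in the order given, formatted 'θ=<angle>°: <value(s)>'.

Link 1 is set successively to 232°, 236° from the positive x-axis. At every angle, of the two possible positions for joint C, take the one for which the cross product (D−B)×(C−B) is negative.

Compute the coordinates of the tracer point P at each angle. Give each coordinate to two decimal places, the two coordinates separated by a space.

A=(0,0), D=(4.00,0)
θ=232°: B = A + 4.00·(cos232°, sin232°) = (-2.4626, -3.1520)
θ=232°: |BD| = 7.1904
θ=232°: circle(B,5.00) ∩ circle(D,10.00): a=-1.6201, h=4.7302
θ=232°:   candidates: C₊=(-5.9924,0.3892) cross=34.012; C₋=(-1.8452,-8.1138) cross=-34.012
θ=232°:   branch - wants cross < 0 → take C=(-1.8452,-8.1138) (cross=-34.012)
θ=232°: ex = (C−B)/|BC| = (0.1235,-0.9923); ey = (0.9923,0.1235)
θ=232°: P = B + 3.40·ex + -0.77·ey = (-2.8069,-6.6211)
θ=236°: B = A + 4.00·(cos236°, sin236°) = (-2.2368, -3.3162)
θ=236°: |BD| = 7.0636
θ=236°: circle(B,5.00) ∩ circle(D,10.00): a=-1.7771, h=4.6735
θ=236°:   candidates: C₊=(-6.0000,-0.0240) cross=33.012; C₋=(-1.6118,-8.2769) cross=-33.012
θ=236°:   branch - wants cross < 0 → take C=(-1.6118,-8.2769) (cross=-33.012)
θ=236°: ex = (C−B)/|BC| = (0.1250,-0.9922); ey = (0.9922,0.1250)
θ=236°: P = B + 3.40·ex + -0.77·ey = (-2.5758,-6.7857)

θ=232°: -2.81 -6.62
θ=236°: -2.58 -6.79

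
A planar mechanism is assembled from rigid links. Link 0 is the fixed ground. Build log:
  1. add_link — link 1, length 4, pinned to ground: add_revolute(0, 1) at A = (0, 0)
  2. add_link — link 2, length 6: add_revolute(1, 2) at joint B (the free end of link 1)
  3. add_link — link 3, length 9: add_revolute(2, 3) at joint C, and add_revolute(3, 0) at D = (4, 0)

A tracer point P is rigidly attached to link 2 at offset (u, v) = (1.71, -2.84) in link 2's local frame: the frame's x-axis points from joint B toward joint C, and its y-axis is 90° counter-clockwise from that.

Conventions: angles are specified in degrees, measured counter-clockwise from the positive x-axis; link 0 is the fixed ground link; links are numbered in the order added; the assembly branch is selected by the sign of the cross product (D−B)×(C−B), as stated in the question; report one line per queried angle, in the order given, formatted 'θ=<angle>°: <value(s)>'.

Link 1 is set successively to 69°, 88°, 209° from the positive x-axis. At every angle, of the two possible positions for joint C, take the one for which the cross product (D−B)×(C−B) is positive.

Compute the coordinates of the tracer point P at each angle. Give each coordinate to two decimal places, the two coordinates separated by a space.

A=(0,0), D=(4.00,0)
θ=69°: B = A + 4.00·(cos69°, sin69°) = (1.4335, 3.7343)
θ=69°: |BD| = 4.5312
θ=69°: circle(B,6.00) ∩ circle(D,9.00): a=-2.6999, h=5.3582
θ=69°:   candidates: C₊=(4.3201,8.9943) cross=24.279; C₋=(-4.5116,2.9244) cross=-24.279
θ=69°:   branch + wants cross > 0 → take C=(4.3201,8.9943) (cross=24.279)
θ=69°: ex = (C−B)/|BC| = (0.4811,0.8767); ey = (-0.8767,0.4811)
θ=69°: P = B + 1.71·ex + -2.84·ey = (4.7459,3.8671)
θ=88°: B = A + 4.00·(cos88°, sin88°) = (0.1396, 3.9976)
θ=88°: |BD| = 5.5573
θ=88°: circle(B,6.00) ∩ circle(D,9.00): a=-1.2701, h=5.8640
θ=88°:   candidates: C₊=(3.4755,8.9847) cross=32.588; C₋=(-4.9609,0.8377) cross=-32.588
θ=88°:   branch + wants cross > 0 → take C=(3.4755,8.9847) (cross=32.588)
θ=88°: ex = (C−B)/|BC| = (0.5560,0.8312); ey = (-0.8312,0.5560)
θ=88°: P = B + 1.71·ex + -2.84·ey = (3.4509,3.8399)
θ=209°: B = A + 4.00·(cos209°, sin209°) = (-3.4985, -1.9392)
θ=209°: |BD| = 7.7452
θ=209°: circle(B,6.00) ∩ circle(D,9.00): a=0.9676, h=5.9215
θ=209°:   candidates: C₊=(-4.0444,4.0359) cross=45.863; C₋=(-1.0791,-7.4298) cross=-45.863
θ=209°:   branch + wants cross > 0 → take C=(-4.0444,4.0359) (cross=45.863)
θ=209°: ex = (C−B)/|BC| = (-0.0910,0.9959); ey = (-0.9959,-0.0910)
θ=209°: P = B + 1.71·ex + -2.84·ey = (-0.8258,0.0221)

θ=69°: 4.75 3.87
θ=88°: 3.45 3.84
θ=209°: -0.83 0.02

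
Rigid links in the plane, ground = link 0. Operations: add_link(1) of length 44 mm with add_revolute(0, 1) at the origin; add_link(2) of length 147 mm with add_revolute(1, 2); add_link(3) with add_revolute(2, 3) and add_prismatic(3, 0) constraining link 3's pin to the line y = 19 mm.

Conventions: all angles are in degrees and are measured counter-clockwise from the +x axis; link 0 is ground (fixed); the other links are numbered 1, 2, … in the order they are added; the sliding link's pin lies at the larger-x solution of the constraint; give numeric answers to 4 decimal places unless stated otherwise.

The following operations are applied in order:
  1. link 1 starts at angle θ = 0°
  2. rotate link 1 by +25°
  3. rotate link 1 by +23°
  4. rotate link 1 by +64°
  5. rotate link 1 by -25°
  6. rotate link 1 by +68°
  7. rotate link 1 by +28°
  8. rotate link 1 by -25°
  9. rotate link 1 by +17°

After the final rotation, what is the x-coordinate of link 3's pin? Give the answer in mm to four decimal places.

geometry: r = 44 mm, L = 147 mm, e = 19 mm; θ starts at 0°
rotate link 1 by +25°: θ ← 0° +25° = 25°
rotate link 1 by +23°: θ ← 25° +23° = 48°
rotate link 1 by +64°: θ ← 48° +64° = 112°
rotate link 1 by -25°: θ ← 112° -25° = 87°
rotate link 1 by +68°: θ ← 87° +68° = 155°
rotate link 1 by +28°: θ ← 155° +28° = 183°
rotate link 1 by -25°: θ ← 183° -25° = 158°
rotate link 1 by +17°: θ ← 158° +17° = 175°
crank pin P = (r cos θ, r sin θ) = (-43.832567, 3.834853)
h = r sin θ − e = 3.834853 − 19 = -15.165147
x = r cos θ + √(L² − h²) = -43.832567 + 146.215657 = 102.383090

102.3831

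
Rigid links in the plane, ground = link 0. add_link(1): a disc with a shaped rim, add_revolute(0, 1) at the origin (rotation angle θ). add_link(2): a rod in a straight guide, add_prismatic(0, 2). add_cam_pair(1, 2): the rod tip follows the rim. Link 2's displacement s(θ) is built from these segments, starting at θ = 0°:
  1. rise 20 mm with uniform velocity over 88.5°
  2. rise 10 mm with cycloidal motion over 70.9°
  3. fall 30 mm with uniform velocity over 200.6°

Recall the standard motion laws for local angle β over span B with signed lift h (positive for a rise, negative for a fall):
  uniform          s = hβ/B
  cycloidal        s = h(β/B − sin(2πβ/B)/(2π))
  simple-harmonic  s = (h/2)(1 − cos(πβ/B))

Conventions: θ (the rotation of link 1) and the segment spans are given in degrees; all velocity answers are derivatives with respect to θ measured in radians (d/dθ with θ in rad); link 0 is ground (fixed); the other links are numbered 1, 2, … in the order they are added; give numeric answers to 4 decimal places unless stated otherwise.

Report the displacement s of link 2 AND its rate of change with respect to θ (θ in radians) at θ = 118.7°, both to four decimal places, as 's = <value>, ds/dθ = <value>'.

segment 1 (0° to 88.5°, uniform, h = 20) is passed completely: s = 0.0000 + (20) = 20.0000
θ = 118.7° falls in segment 2 (88.5° to 159.4°, cycloidal, h = 10): β = 118.7 − 88.5 = 30.2°, B = 70.9°; Δs = 10·(0.4260 − sin(2π·0.4260)/(2π)) = 3.5455; s = 20.0000 + 3.5455 = 23.5455
velocity in seg [88.5°–159.4°] (cycloidal), θ in radians: β = 30.2° = 0.5271 rad, B = 70.9° = 1.2374 rad; ds/dθ = (h/B)(1 − cos(2πβ/B)) = (10/1.2374)(1 − cos(2π·0.4260)) = 15.303438 mm/rad

s = 23.5455, ds/dθ = 15.3034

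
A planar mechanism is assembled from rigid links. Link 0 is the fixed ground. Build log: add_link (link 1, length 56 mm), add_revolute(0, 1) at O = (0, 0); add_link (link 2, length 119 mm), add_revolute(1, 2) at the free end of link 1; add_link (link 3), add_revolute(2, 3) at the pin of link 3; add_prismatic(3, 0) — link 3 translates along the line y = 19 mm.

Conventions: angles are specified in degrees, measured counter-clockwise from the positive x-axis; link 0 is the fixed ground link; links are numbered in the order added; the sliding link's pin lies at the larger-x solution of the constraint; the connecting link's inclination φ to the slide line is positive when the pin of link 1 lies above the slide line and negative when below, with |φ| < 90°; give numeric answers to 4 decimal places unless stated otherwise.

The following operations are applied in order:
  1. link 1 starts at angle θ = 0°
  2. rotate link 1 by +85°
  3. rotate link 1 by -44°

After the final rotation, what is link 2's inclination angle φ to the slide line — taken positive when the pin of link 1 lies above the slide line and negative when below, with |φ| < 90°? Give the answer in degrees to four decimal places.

geometry: r = 56 mm, L = 119 mm, e = 19 mm; θ starts at 0°
rotate link 1 by +85°: θ ← 0° +85° = 85°
rotate link 1 by -44°: θ ← 85° -44° = 41°
h = r sin θ − e = 36.739306 − 19 = 17.739306
sin φ = h / L = 17.739306 / 119 = 0.14906980
φ = arcsin(0.14906980) = 8.573024°

8.5730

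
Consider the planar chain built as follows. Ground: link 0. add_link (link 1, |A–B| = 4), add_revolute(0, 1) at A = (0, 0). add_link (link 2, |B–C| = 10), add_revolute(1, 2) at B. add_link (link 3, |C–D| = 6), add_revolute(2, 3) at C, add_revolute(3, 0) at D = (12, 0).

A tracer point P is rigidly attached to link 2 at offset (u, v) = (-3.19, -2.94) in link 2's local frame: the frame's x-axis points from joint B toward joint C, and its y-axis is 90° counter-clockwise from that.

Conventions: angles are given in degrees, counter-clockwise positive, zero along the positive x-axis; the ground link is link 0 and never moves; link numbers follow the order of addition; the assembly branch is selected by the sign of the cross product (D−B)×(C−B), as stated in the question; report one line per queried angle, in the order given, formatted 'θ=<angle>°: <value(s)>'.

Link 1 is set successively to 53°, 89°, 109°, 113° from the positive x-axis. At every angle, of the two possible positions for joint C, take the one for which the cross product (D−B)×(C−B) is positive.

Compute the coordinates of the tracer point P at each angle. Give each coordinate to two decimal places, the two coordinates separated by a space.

A=(0,0), D=(12.00,0)
θ=53°: B = A + 4.00·(cos53°, sin53°) = (2.4073, 3.1945)
θ=53°: |BD| = 10.1107
θ=53°: circle(B,10.00) ∩ circle(D,6.00): a=8.2203, h=5.6944
θ=53°:   candidates: C₊=(12.0057,6.0000) cross=57.575; C₋=(8.4073,-4.8054) cross=-57.575
θ=53°:   branch + wants cross > 0 → take C=(12.0057,6.0000) (cross=57.575)
θ=53°: ex = (C−B)/|BC| = (0.9598,0.2805); ey = (-0.2805,0.9598)
θ=53°: P = B + -3.19·ex + -2.94·ey = (0.1702,-0.5223)
θ=89°: B = A + 4.00·(cos89°, sin89°) = (0.0698, 3.9994)
θ=89°: |BD| = 12.5827
θ=89°: circle(B,10.00) ∩ circle(D,6.00): a=8.8345, h=4.6852
θ=89°:   candidates: C₊=(9.9354,5.6336) cross=58.953; C₋=(6.9570,-3.2509) cross=-58.953
θ=89°:   branch + wants cross > 0 → take C=(9.9354,5.6336) (cross=58.953)
θ=89°: ex = (C−B)/|BC| = (0.9866,0.1634); ey = (-0.1634,0.9866)
θ=89°: P = B + -3.19·ex + -2.94·ey = (-2.5969,0.5776)
θ=109°: B = A + 4.00·(cos109°, sin109°) = (-1.3023, 3.7821)
θ=109°: |BD| = 13.8295
θ=109°: circle(B,10.00) ∩ circle(D,6.00): a=9.2286, h=3.8513
θ=109°:   candidates: C₊=(8.6278,4.9627) cross=53.261; C₋=(6.5213,-2.4462) cross=-53.261
θ=109°:   branch + wants cross > 0 → take C=(8.6278,4.9627) (cross=53.261)
θ=109°: ex = (C−B)/|BC| = (0.9930,0.1181); ey = (-0.1181,0.9930)
θ=109°: P = B + -3.19·ex + -2.94·ey = (-4.1229,0.4860)
θ=113°: B = A + 4.00·(cos113°, sin113°) = (-1.5629, 3.6820)
θ=113°: |BD| = 14.0538
θ=113°: circle(B,10.00) ∩ circle(D,6.00): a=9.3039, h=3.6658
θ=113°:   candidates: C₊=(8.3764,4.7822) cross=51.518; C₋=(6.4556,-2.2933) cross=-51.518
θ=113°:   branch + wants cross > 0 → take C=(8.3764,4.7822) (cross=51.518)
θ=113°: ex = (C−B)/|BC| = (0.9939,0.1100); ey = (-0.1100,0.9939)
θ=113°: P = B + -3.19·ex + -2.94·ey = (-4.4101,0.4089)

θ=53°: 0.17 -0.52
θ=89°: -2.60 0.58
θ=109°: -4.12 0.49
θ=113°: -4.41 0.41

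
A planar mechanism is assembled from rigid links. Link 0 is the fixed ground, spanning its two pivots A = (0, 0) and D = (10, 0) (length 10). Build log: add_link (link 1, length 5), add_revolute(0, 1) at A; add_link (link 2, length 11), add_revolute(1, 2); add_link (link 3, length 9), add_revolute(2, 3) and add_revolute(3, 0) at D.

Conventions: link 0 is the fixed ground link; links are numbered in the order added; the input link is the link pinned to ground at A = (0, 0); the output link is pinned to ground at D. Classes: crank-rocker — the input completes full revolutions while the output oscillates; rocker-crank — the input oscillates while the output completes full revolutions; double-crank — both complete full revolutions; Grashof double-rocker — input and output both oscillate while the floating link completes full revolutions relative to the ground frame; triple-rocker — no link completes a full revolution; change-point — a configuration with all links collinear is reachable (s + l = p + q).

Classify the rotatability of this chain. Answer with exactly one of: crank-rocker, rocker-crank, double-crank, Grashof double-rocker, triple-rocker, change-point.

lengths: ground=10, input=5, coupler=11, output=9
sorted: s=5 (shortest), l=11 (longest), p+q=19
s + l = 16 vs p + q = 19
s + l < p + q (Grashof) with shortest = input link → crank-rocker

crank-rocker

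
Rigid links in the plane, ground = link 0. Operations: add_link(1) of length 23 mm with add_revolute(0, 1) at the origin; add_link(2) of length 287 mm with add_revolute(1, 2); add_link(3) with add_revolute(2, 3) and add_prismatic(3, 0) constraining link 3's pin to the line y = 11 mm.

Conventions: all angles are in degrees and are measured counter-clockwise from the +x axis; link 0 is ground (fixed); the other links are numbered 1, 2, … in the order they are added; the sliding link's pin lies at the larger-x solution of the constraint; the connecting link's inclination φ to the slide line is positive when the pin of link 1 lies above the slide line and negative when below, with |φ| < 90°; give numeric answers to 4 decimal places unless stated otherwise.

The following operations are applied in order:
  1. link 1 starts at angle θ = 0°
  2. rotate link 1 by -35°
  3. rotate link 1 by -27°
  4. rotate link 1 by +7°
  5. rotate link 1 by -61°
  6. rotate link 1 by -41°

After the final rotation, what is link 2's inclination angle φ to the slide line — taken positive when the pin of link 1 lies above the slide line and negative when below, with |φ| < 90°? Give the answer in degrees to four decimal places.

geometry: r = 23 mm, L = 287 mm, e = 11 mm; θ starts at 0°
rotate link 1 by -35°: θ ← 0° -35° = -35°
rotate link 1 by -27°: θ ← -35° -27° = -62°
rotate link 1 by +7°: θ ← -62° +7° = -55°
rotate link 1 by -61°: θ ← -55° -61° = -116°
rotate link 1 by -41°: θ ← -116° -41° = -157°
h = r sin θ − e = -8.986816 − 11 = -19.986816
sin φ = h / L = -19.986816 / 287 = -0.06964047
φ = arcsin(-0.06964047) = -3.993337°

-3.9933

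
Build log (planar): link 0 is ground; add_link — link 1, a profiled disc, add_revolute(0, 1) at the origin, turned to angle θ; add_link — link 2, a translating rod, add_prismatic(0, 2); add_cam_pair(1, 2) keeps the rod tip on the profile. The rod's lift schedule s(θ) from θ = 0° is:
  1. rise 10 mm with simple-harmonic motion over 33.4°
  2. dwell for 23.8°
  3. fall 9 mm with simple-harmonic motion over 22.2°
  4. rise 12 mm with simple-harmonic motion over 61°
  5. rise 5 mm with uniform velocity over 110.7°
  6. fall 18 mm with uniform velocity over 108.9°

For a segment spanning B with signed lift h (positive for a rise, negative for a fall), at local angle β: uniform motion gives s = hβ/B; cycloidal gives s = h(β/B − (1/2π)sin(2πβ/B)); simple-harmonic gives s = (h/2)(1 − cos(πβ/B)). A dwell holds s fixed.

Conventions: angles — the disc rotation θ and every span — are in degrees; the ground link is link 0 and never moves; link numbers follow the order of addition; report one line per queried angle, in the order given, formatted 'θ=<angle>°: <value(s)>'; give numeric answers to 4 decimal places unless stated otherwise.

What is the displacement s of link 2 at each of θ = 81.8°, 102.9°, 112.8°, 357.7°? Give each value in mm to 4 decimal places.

seg 1 [0°–33.4°] simple-harmonic, h=10: full span → s += 10 → s = 10.0000
seg 2 [33.4°–57.2°] dwell: s stays 10.0000
seg 3 [57.2°–79.4°] simple-harmonic, h=-9: full span → s += -9 → s = 1.0000
seg 4 [79.4°–140.4°] simple-harmonic, h=12: θ=81.8° here. β=2.4, B=61. 12/2·(1 − cos(π·0.0393)) = 0.0458 → s = 1.0458
seg 4 [79.4°–140.4°] simple-harmonic, h=12: θ=102.9° here. β=23.5, B=61. 12/2·(1 − cos(π·0.3852)) = 3.8835 → s = 4.8835
seg 4 [79.4°–140.4°] simple-harmonic, h=12: θ=112.8° here. β=33.4, B=61. 12/2·(1 − cos(π·0.5475)) = 6.8928 → s = 7.8928
seg 4 [79.4°–140.4°] simple-harmonic, h=12: full span → s += 12 → s = 13.0000
seg 5 [140.4°–251.1°] uniform, h=5: full span → s += 5 → s = 18.0000
seg 6 [251.1°–360°] uniform, h=-18: θ=357.7° here. β=106.6, B=108.9. -18·106.6/108.9 = -17.6198 → s = 0.3802

θ=81.8°: 1.0458
θ=102.9°: 4.8835
θ=112.8°: 7.8928
θ=357.7°: 0.3802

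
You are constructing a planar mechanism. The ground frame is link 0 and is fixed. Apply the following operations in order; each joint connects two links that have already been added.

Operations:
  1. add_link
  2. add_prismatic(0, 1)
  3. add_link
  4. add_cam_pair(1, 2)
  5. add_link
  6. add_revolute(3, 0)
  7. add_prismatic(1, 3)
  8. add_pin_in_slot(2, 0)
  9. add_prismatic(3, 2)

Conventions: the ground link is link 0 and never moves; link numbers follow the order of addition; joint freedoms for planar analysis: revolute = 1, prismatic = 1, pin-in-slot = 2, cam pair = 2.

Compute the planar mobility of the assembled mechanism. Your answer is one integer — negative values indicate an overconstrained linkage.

L=1 J1=0 J2=0
add link → L=2 J1=0 J2=0
P@0,1 dof=1 J1 → L=2 J1=1 J2=0
add link → L=3 J1=1 J2=0
C@1,2 dof=2 J2 → L=3 J1=1 J2=1
add link → L=4 J1=1 J2=1
R@3,0 dof=1 J1 → L=4 J1=2 J2=1
P@1,3 dof=1 J1 → L=4 J1=3 J2=1
PS@2,0 dof=2 J2 → L=4 J1=3 J2=2
P@3,2 dof=1 J1 → L=4 J1=4 J2=2
M=3(L−1)−2J1−J2=3·3−2·4−2=-1

M = -1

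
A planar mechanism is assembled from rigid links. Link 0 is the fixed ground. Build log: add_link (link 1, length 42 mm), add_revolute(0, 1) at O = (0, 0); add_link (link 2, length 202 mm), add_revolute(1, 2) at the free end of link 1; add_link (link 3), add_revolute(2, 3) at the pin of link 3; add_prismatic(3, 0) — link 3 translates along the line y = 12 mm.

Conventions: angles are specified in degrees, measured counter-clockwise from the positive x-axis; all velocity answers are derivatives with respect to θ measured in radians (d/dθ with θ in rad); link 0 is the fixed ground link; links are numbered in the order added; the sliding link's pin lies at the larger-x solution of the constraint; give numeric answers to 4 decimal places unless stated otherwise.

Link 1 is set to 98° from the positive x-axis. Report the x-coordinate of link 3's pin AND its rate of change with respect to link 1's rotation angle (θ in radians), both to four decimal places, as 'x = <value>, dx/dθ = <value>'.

geometry: r = 42 mm, L = 202 mm, e = 12 mm
crank pin P = (r cos θ, r sin θ) = (-5.845270, 41.591259)
h = r sin θ − e = 41.591259 − 12 = 29.591259
x = r cos θ + √(L² − h²) = -5.845270 + 199.820813 = 193.975543
dx/dθ = −r sin θ − h·r cos θ/√(L² − h²) (θ in radians; h = 29.591259) = -40.725639

x = 193.9755, dx/dθ = -40.7256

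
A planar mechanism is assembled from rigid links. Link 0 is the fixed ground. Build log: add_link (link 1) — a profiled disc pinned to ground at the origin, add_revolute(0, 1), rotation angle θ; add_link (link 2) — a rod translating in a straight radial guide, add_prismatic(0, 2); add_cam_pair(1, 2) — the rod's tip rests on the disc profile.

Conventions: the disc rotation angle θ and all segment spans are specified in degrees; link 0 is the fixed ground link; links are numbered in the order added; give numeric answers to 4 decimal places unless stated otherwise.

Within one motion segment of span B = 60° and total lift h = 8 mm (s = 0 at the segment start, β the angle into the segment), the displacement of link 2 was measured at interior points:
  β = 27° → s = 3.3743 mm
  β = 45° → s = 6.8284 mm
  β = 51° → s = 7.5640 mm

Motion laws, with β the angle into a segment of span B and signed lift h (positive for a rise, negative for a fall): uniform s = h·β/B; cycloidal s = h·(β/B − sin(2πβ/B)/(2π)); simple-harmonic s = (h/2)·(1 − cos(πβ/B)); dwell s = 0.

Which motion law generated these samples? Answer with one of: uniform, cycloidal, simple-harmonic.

candidates at β/B = r: uniform s = h·r (linear in β); cycloidal s = h·(r − sin(2πr)/(2π)); simple-harmonic s = (h/2)(1 − cos(πr))
β=27°: printed 3.3743 | uniform 3.6000, cycloidal 3.2065, simple-harmonic 3.3743
β=45°: printed 6.8284 | uniform 6.0000, cycloidal 7.2732, simple-harmonic 6.8284
β=51°: printed 7.5640 | uniform 6.8000, cycloidal 7.8301, simple-harmonic 7.5640
only one law matches every sample → simple-harmonic

simple-harmonic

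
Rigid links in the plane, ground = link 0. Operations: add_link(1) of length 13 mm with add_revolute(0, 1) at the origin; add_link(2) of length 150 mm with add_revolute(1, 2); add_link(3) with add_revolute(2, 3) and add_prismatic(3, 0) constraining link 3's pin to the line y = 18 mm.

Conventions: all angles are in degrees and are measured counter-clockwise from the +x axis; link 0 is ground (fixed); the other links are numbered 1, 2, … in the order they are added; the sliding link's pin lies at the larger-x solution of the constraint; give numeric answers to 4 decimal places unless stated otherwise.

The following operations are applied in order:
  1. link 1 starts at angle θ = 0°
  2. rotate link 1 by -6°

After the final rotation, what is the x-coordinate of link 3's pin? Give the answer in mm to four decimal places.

geometry: r = 13 mm, L = 150 mm, e = 18 mm; θ starts at 0°
rotate link 1 by -6°: θ ← 0° -6° = -6°
crank pin P = (r cos θ, r sin θ) = (12.928785, -1.358870)
h = r sin θ − e = -1.358870 − 18 = -19.358870
x = r cos θ + √(L² − h²) = 12.928785 + 148.745535 = 161.674320

161.6743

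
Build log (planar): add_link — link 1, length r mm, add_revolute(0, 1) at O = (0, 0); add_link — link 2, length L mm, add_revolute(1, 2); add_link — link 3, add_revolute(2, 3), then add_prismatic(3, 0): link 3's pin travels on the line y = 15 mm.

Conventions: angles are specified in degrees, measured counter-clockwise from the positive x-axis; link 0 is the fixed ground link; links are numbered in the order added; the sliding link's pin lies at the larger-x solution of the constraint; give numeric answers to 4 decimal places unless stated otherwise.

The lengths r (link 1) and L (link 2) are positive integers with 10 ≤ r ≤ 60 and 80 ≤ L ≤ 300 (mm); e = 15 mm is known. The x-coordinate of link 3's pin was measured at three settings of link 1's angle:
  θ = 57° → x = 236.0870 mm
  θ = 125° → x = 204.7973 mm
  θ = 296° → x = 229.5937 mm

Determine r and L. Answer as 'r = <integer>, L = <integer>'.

constraint per measurement: (x − r cos θ)² + (r sin θ − e)² = L²
subtracting the θ₁ and θ₂ equations cancels the r² and L² terms:
r = (x₁² − x₂²) / (2[(x₁cos θ₁ + e sin θ₁) − (x₂cos θ₂ + e sin θ₂)]) = 28.0000 → r = 28
L² = (x₁ − r cos θ₁)² + (r sin θ₁ − e)² = 48840.9853 → L = 221.0000 → L = 221
check at θ₃=296°: x = 229.5937 (printed 229.5937) ✓

r = 28, L = 221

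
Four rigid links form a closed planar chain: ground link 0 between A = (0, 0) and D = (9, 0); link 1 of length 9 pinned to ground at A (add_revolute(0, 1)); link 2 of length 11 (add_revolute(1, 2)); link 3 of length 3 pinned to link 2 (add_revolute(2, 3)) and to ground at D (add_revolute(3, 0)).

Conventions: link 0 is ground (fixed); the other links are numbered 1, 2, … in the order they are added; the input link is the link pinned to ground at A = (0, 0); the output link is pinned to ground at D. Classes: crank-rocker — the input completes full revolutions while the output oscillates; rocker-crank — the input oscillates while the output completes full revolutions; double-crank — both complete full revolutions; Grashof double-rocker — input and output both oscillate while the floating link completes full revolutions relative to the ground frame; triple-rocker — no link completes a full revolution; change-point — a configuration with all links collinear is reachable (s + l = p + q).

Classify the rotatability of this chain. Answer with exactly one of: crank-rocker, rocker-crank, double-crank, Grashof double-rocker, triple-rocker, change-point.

lengths: ground=9, input=9, coupler=11, output=3
sorted: s=3 (shortest), l=11 (longest), p+q=18
s + l = 14 vs p + q = 18
s + l < p + q (Grashof) with shortest = output link → rocker-crank

rocker-crank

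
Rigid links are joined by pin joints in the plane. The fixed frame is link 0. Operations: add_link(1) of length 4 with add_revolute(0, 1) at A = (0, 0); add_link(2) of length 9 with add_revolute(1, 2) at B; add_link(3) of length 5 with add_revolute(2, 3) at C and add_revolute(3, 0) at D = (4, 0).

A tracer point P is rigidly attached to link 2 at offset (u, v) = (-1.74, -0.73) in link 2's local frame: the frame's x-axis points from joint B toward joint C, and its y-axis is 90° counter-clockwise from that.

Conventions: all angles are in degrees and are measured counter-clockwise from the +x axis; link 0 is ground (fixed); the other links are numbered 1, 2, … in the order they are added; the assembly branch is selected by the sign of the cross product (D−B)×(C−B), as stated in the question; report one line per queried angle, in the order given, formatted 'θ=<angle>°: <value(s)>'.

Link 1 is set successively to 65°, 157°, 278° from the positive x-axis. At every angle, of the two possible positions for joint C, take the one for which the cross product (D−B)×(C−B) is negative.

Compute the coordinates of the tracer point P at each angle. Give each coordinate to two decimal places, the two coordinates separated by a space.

A=(0,0), D=(4.00,0)
θ=65°: B = A + 4.00·(cos65°, sin65°) = (1.6905, 3.6252)
θ=65°: |BD| = 4.2984
θ=65°: circle(B,9.00) ∩ circle(D,5.00): a=8.6633, h=2.4389
θ=65°:   candidates: C₊=(8.4021,-2.3709) cross=10.483; C₋=(4.2883,-4.9917) cross=-10.483
θ=65°:   branch - wants cross < 0 → take C=(4.2883,-4.9917) (cross=-10.483)
θ=65°: ex = (C−B)/|BC| = (0.2887,-0.9574); ey = (0.9574,0.2887)
θ=65°: P = B + -1.74·ex + -0.73·ey = (0.4893,5.0805)
θ=157°: B = A + 4.00·(cos157°, sin157°) = (-3.6820, 1.5629)
θ=157°: |BD| = 7.8394
θ=157°: circle(B,9.00) ∩ circle(D,5.00): a=7.4914, h=4.9879
θ=157°:   candidates: C₊=(4.6534,4.9571) cross=39.102; C₋=(2.6646,-4.8184) cross=-39.102
θ=157°:   branch - wants cross < 0 → take C=(2.6646,-4.8184) (cross=-39.102)
θ=157°: ex = (C−B)/|BC| = (0.7052,-0.7090); ey = (0.7090,0.7052)
θ=157°: P = B + -1.74·ex + -0.73·ey = (-5.4266,2.2819)
θ=278°: B = A + 4.00·(cos278°, sin278°) = (0.5567, -3.9611)
θ=278°: |BD| = 5.2485
θ=278°: circle(B,9.00) ∩ circle(D,5.00): a=7.9591, h=4.2015
θ=278°:   candidates: C₊=(2.6075,4.8022) cross=22.051; C₋=(8.9492,-0.7107) cross=-22.051
θ=278°:   branch - wants cross < 0 → take C=(8.9492,-0.7107) (cross=-22.051)
θ=278°: ex = (C−B)/|BC| = (0.9325,0.3612); ey = (-0.3612,0.9325)
θ=278°: P = B + -1.74·ex + -0.73·ey = (-0.8022,-5.2702)

θ=65°: 0.49 5.08
θ=157°: -5.43 2.28
θ=278°: -0.80 -5.27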